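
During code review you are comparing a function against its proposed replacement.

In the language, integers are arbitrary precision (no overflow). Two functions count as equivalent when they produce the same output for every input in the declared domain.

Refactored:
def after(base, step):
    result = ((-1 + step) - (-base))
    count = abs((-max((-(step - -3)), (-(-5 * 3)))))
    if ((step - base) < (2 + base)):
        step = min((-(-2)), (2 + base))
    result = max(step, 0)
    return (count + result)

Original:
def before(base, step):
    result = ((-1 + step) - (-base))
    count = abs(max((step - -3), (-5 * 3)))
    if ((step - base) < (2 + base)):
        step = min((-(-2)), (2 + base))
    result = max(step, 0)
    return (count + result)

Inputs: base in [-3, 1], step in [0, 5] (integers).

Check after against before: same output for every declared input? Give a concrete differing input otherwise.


Input base=-3, step=0: 3 from before versus 15 from after.
verdict: not equivalent; witness: base=-3, step=0


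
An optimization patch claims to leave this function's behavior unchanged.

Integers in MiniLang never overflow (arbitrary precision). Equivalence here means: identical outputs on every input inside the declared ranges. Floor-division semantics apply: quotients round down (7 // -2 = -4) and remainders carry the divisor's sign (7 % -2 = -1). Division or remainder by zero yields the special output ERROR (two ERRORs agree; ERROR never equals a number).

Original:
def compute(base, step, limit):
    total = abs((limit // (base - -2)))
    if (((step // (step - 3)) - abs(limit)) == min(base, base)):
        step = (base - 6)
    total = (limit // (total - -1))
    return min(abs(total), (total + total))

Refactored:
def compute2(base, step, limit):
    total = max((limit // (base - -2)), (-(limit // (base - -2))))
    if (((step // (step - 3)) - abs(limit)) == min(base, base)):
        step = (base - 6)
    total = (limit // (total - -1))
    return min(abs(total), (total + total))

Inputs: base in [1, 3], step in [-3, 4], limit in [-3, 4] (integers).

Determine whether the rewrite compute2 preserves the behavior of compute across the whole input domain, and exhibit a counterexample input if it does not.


This is a faithful refactor — min/max/abs usage differs, arithmetic usage differs, constant usage differs, but the computed results match everywhere.
Tracing base=1, step=-3, limit=2: compute: total becomes 0; next (((step // (step - 3)) - abs(limit)) == min(base, base)) evaluates to false; next total becomes 2; next final value 2 | compute2: total becomes 0; next (((step // (step - 3)) - abs(limit)) == min(base, base)) evaluates to false; next total becomes 2; next final value 2 — matching result 2.
Checked all 192 inputs in the declared domain: the outputs agree on every one.
verdict: equivalent


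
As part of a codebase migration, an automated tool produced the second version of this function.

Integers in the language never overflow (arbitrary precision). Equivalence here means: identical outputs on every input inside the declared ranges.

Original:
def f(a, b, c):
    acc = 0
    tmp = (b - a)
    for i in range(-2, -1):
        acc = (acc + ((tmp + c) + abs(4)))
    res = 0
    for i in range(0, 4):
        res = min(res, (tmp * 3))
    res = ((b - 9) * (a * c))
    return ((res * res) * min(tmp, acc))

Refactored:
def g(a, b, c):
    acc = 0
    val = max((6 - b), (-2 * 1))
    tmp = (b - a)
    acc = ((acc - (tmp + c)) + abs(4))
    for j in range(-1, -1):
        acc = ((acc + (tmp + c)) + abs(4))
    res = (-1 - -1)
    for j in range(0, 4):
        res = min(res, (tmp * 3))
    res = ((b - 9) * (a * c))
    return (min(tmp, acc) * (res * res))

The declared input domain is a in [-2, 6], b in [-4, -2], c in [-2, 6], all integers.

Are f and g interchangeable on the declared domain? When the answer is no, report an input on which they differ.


At a=-2, b=-2, c=5: f gives 0, g gives -12100.
verdict: not equivalent; witness: a=-2, b=-2, c=5


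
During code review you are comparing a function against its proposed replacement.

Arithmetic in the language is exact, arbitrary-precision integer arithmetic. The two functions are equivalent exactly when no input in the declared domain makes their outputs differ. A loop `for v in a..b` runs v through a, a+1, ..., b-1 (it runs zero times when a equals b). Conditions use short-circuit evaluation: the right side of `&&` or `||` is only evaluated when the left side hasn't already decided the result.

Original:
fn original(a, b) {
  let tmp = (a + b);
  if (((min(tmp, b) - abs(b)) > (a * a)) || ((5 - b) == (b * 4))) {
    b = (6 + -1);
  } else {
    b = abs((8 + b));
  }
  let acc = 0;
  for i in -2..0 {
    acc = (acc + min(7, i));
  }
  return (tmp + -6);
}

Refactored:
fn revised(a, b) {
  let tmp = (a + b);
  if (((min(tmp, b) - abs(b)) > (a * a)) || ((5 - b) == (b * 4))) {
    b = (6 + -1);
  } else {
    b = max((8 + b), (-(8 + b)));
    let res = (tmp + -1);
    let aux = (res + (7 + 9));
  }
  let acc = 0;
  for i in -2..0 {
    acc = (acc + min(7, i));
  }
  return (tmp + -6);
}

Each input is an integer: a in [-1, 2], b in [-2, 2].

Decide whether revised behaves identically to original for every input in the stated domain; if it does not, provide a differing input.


Reading the diff, among the changes: local variable names differ; and constant usage differs; and arithmetic usage differs; and statement counts differ; and min/max/abs usage differs.
Spot check at a=0, b=-2 — original: tmp = -2; (((min(tmp, b) - abs(b)) > (a * a)) || ((5 - b) == (b * 4))) -> false; b = 6; acc = 0; [i=-2]; acc = -2; [i=-1]; acc = -3; return -8. revised: tmp = -2; (((min(tmp, b) - abs(b)) > (a * a)) || ((5 - b) == (b * 4))) -> false; b = 6; res = -3; aux = 13; acc = 0; [i=-2]; acc = -2; [i=-1]; acc = -3; return -8. Both give -8.
Sweeping the whole domain (20 inputs) finds no disagreement.
verdict: equivalent


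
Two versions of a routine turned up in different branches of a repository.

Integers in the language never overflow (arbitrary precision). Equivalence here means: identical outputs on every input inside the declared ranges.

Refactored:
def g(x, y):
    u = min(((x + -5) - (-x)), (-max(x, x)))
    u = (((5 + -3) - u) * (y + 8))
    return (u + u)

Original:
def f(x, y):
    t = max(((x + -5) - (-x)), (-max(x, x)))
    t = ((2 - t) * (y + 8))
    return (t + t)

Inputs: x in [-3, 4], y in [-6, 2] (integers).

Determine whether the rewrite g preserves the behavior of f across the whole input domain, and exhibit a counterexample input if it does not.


There is a counterexample at x=-3, y=-6: -4 on one side, 52 on the other.
f: t := 3 | t := -2 | result -4
g: u := -11 | u := 26 | result 52
verdict: not equivalent; witness: x=-3, y=-6


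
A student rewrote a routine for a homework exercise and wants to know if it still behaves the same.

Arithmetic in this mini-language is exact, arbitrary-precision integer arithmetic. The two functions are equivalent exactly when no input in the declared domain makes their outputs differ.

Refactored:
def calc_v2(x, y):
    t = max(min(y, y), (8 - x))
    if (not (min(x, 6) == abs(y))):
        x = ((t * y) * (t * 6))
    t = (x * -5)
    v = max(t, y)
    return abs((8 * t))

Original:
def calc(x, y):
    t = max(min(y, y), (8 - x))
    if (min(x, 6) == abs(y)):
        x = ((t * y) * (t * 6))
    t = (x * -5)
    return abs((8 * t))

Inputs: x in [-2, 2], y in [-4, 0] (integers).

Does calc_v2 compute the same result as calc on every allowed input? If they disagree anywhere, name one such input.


x=-2, y=-4 yields 80 from calc but 96000 from calc_v2.
verdict: not equivalent; witness: x=-2, y=-4


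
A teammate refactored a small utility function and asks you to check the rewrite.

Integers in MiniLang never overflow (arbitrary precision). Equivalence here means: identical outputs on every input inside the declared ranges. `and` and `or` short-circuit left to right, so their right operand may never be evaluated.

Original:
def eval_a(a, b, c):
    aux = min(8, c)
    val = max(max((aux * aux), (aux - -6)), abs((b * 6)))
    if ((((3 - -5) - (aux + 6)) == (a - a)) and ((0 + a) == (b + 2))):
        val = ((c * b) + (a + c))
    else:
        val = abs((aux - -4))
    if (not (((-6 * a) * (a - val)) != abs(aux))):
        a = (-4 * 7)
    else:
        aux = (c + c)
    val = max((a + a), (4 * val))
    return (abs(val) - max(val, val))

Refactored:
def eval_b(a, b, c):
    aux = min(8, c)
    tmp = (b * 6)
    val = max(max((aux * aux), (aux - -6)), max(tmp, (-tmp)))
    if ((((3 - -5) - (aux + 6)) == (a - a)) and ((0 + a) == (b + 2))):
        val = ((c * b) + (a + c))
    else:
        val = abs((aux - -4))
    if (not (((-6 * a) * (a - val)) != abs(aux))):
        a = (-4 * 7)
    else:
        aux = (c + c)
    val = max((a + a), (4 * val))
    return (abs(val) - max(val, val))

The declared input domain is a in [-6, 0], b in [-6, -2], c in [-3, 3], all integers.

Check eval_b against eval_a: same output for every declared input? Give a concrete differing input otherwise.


Equivalent — the differences include statement counts differ, local variable names differ, min/max/abs usage differs, yet no declared input distinguishes the two.
As a probe, take a=-5, b=-6, c=-2: eval_a runs aux := -2 | val := 36 | ((((3 - -5) - (aux + 6)) == (a - a)) and ((0 + a) == (b + 2))): false | val := 2 | (not (((-6 * a) * (a - val)) != abs(aux))): false | aux := -4 | val := 8 | result 0; eval_b runs aux := -2 | tmp := -36 | val := 36 | ((((3 - -5) - (aux + 6)) == (a - a)) and ((0 + a) == (b + 2))): false | val := 2 | (not (((-6 * a) * (a - val)) != abs(aux))): false | aux := -4 | val := 8 | result 0; both end at 0.
Checked all 245 inputs in the declared domain: the outputs agree on every one.
verdict: equivalent


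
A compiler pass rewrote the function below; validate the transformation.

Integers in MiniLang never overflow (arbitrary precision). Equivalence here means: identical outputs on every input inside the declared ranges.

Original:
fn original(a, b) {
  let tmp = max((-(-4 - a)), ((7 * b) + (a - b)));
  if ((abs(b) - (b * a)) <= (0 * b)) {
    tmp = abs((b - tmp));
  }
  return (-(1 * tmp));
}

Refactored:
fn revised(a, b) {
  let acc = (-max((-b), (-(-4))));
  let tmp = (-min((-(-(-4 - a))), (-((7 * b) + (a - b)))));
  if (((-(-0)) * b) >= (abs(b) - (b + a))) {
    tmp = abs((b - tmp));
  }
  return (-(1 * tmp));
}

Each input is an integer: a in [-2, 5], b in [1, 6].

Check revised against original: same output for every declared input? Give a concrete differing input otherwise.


Take a=0, b=1.
original: tmp becomes 6; next ((abs(b) - (b * a)) <= (0 * b)) evaluates to false; next final value -6
revised: acc becomes -4; next tmp becomes 6; next (((-(-0)) * b) >= (abs(b) - (b + a))) evaluates to true; next tmp becomes 5; next final value -5
-6 vs -5 — the two versions disagree here.
verdict: not equivalent; witness: a=0, b=1


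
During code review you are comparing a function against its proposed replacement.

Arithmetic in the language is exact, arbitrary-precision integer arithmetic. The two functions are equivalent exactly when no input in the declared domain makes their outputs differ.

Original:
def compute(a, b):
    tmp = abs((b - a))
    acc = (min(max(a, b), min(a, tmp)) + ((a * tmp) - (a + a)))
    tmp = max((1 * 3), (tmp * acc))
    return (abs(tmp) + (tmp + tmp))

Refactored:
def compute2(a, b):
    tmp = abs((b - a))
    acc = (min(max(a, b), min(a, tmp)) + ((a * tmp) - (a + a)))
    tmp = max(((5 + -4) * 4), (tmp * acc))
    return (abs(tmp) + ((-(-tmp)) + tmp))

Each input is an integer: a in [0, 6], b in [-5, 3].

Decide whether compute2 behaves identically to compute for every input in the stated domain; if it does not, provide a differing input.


Not equivalent: a=0, b=-5 separates them (9 vs 12).
compute: tmp becomes 5; next acc becomes 0; next tmp becomes 3; next final value 9
compute2: tmp becomes 5; next acc becomes 0; next tmp becomes 4; next final value 12
verdict: not equivalent; witness: a=0, b=-5


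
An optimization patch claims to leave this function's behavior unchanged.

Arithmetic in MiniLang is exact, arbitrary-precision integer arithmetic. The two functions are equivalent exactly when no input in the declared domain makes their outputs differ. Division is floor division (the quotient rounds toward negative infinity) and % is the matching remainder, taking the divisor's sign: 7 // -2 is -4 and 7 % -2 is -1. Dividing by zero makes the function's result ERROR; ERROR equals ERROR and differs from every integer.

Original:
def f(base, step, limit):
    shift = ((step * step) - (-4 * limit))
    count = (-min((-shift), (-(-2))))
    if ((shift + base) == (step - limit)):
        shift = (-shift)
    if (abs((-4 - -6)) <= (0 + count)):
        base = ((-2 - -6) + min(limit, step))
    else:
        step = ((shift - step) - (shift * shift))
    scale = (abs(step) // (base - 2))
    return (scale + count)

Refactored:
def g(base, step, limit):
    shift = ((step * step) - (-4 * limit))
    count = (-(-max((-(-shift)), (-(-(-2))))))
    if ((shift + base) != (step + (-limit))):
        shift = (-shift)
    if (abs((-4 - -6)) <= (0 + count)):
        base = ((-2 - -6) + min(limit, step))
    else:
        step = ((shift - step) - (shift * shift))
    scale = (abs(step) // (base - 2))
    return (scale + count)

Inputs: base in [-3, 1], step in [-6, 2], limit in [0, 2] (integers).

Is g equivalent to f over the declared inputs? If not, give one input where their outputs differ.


These are not equivalent — on base=0, step=1, limit=0 the outputs split (-1 vs 0).
f: shift := 1 | count := 1 | ((shift + base) == (step - limit)): true | shift := -1 | (abs((-4 - -6)) <= (0 + count)): false | step := -3 | scale := -2 | result -1
g: shift := 1 | count := 1 | ((shift + base) != (step + (-limit))): false | (abs((-4 - -6)) <= (0 + count)): false | step := -1 | scale := -1 | result 0
verdict: not equivalent; witness: base=0, step=1, limit=0


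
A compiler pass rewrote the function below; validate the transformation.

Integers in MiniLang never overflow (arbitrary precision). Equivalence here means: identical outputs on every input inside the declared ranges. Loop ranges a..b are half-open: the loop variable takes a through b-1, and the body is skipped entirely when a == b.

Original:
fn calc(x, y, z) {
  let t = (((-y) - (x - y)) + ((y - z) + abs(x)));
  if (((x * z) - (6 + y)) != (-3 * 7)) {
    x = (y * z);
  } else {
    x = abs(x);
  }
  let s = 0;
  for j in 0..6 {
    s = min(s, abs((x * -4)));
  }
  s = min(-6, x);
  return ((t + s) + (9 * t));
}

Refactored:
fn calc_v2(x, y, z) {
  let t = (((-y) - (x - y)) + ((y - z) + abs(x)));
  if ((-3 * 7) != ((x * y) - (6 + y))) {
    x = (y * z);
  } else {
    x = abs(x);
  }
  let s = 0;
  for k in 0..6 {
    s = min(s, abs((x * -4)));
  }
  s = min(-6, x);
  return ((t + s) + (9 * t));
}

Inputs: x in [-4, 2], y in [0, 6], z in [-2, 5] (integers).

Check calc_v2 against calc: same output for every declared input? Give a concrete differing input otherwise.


On input x=-2, y=5, z=-2, calc returns 100 while calc_v2 returns 104.
verdict: not equivalent; witness: x=-2, y=5, z=-2


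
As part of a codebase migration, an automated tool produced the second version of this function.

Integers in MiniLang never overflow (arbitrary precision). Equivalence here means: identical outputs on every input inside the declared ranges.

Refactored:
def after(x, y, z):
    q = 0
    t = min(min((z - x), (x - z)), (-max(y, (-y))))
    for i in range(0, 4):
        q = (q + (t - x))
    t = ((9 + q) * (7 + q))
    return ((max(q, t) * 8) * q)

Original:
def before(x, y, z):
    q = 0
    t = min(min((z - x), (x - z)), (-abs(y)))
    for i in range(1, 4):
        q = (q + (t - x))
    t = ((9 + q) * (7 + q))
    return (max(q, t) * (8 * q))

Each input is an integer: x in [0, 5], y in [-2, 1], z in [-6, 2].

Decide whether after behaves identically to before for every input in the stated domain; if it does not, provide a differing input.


These are not equivalent — on x=0, y=-2, z=-6 the outputs split (-14256 vs -48960).
before: q = 0; t = -6; [i=1]; q = -6; [i=2]; q = -12; [i=3]; q = -18; t = 99; return -14256
after: q = 0; t = -6; [i=0]; q = -6; [i=1]; q = -12; [i=2]; q = -18; [i=3]; q = -24; t = 255; return -48960
verdict: not equivalent; witness: x=0, y=-2, z=-6


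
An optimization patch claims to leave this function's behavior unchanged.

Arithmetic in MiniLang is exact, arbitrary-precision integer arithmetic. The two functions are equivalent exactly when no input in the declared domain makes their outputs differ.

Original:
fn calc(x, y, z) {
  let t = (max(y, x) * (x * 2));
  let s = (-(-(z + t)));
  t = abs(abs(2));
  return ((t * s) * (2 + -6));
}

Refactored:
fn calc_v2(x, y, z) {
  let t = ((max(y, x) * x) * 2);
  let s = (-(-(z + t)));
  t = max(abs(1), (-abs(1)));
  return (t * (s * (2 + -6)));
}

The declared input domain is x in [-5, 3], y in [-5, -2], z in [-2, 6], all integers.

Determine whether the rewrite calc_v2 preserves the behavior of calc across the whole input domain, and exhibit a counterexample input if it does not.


Take x=-5, y=-5, z=-2.
calc: t becomes 50; next s becomes 48; next t becomes 2; next final value -384
calc_v2: t becomes 50; next s becomes 48; next t becomes 1; next final value -192
-384 != -192, so the rewrite changes behavior.
verdict: not equivalent; witness: x=-5, y=-5, z=-2


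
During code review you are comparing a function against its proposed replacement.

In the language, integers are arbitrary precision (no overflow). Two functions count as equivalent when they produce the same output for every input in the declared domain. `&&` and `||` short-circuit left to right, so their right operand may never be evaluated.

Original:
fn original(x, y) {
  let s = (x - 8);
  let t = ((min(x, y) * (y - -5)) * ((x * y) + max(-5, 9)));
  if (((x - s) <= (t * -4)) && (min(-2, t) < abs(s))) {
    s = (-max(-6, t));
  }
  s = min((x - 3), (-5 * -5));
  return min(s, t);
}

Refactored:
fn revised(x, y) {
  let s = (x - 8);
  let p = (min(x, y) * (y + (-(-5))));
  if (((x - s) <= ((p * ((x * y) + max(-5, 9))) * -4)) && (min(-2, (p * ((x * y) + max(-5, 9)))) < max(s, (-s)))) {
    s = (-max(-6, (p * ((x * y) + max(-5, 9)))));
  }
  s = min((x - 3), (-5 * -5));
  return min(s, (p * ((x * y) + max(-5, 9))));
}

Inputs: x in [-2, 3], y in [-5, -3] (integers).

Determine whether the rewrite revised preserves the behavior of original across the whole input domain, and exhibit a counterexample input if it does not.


Side by side, the visible changes include: constant usage differs; local variable names differ; min/max/abs usage differs; arithmetic usage differs.
As a probe, take x=-2, y=-3: original runs s becomes -10; next t becomes -90; next (((x - s) <= (t * -4)) && (min(-2, t) < abs(s))) evaluates to true; next s becomes 6; next s becomes -5; next final value -90; revised runs s becomes -10; next p becomes -6; next (((x - s) <= ((p * ((x * y) + max(-5, 9))) * -4)) && (min(-2, (p * ((x * y) + max(-5, 9)))) < max(s, (-s)))) evaluates to true; next s becomes 6; next s becomes -5; next final value -90; both end at -90.
Every one of the 18 inputs gives matching results.
verdict: equivalent


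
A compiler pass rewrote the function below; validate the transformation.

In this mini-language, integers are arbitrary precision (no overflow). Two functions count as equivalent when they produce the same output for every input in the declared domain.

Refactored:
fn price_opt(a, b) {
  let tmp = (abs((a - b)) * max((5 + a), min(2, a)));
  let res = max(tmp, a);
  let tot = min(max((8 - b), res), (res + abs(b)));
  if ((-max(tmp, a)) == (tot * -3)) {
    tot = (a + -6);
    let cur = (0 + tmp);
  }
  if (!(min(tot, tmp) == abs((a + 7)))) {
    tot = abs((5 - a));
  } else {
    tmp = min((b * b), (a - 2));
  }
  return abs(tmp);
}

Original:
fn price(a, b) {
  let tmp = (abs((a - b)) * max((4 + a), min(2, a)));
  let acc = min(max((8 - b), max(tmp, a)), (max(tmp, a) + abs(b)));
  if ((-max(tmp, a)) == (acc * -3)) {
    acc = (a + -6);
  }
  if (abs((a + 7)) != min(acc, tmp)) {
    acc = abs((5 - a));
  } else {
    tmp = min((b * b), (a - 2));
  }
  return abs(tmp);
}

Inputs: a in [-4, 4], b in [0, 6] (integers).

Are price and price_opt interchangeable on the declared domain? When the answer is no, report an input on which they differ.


Take a=-4, b=0.
price: tmp becomes 0; next acc becomes 0; next ((-max(tmp, a)) == (acc * -3)) evaluates to true; next acc becomes -10; next (abs((a + 7)) != min(acc, tmp)) evaluates to true; next acc becomes 9; next final value 0
price_opt: tmp becomes 4; next res becomes 4; next tot becomes 4; next ((-max(tmp, a)) == (tot * -3)) evaluates to false; next (!(min(tot, tmp) == abs((a + 7)))) evaluates to true; next tot becomes 9; next final value 4
0 != 4, so the rewrite changes behavior.
verdict: not equivalent; witness: a=-4, b=0


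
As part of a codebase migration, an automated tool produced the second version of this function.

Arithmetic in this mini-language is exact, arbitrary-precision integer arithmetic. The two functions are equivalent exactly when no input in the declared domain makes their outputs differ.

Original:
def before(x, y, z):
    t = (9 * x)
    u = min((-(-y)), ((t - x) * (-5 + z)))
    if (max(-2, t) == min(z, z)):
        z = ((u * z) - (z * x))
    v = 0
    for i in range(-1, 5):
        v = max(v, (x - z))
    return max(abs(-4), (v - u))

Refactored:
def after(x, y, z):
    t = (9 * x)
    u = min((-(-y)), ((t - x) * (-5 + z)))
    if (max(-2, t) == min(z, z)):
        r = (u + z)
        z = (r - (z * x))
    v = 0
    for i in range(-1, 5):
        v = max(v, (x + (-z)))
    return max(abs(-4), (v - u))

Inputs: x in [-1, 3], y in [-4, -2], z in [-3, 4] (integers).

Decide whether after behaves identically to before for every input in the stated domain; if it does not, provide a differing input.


Not equivalent: x=-1, y=-4, z=-2 separates them (4 vs 11).
before: t becomes -9; next u becomes -4; next (max(-2, t) == min(z, z)) evaluates to true; next z becomes 6; next v becomes 0; next at i=-1:; next v becomes 0; next at i=0:; next v becomes 0; next at i=1:; next v becomes 0; next at i=2:; next v becomes 0; next at i=3:; next v becomes 0; next at i=4:; next v becomes 0; next final value 4
after: t becomes -9; next u becomes -4; next (max(-2, t) == min(z, z)) evaluates to true; next r becomes -6; next z becomes -8; next v becomes 0; next at i=-1:; next v becomes 7; next at i=0:; next v becomes 7; next at i=1:; next v becomes 7; next at i=2:; next v becomes 7; next at i=3:; next v becomes 7; next at i=4:; next v becomes 7; next final value 11
verdict: not equivalent; witness: x=-1, y=-4, z=-2


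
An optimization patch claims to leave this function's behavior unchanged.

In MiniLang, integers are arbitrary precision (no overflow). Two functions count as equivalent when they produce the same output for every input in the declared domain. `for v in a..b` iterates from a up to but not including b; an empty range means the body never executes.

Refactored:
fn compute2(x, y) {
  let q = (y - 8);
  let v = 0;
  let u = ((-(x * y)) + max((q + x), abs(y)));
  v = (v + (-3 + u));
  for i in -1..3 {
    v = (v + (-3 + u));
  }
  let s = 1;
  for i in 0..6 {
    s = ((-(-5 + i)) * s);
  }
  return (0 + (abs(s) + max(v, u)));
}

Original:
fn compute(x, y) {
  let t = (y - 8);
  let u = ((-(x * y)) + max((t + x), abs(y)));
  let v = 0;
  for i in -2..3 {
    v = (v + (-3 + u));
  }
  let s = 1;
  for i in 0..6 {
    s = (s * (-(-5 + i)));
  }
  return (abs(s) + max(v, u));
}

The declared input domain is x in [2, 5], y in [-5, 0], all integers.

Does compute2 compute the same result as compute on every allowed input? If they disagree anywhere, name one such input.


Equivalent — the differences include constant usage differs; and statement counts differ; and local variable names differ; and arithmetic usage differs; and loop structure differs, yet no declared input distinguishes the two.
Tracing x=4, y=-1: compute: t = -9; u = 5; v = 0; [i=-2]; v = 2; [i=-1]; v = 4; [i=0]; v = 6; [i=1]; v = 8; [i=2]; v = 10; s = 1; [i=0]; s = 5; [i=1]; s = 20; [i=2]; s = 60; [i=3]; s = 120; [i=4]; s = 120; [i=5]; s = 0; return 10 | compute2: q = -9; v = 0; u = 5; v = 2; [i=-1]; v = 4; [i=0]; v = 6; [i=1]; v = 8; [i=2]; v = 10; s = 1; [i=0]; s = 5; [i=1]; s = 20; [i=2]; s = 60; [i=3]; s = 120; [i=4]; s = 120; [i=5]; s = 0; return 10 — matching result 10.
Every one of the 24 inputs gives matching results.
verdict: equivalent


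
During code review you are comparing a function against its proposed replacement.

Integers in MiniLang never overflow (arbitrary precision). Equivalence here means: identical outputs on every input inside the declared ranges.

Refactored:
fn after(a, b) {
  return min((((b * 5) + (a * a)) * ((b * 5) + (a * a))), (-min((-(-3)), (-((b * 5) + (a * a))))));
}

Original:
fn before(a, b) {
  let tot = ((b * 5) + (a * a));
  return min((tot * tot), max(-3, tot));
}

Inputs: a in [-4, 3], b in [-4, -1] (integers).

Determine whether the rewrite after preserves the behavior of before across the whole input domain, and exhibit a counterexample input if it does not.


The two are interchangeable: arithmetic usage differs; min/max/abs usage differs; constant usage differs; local variable names differ; statement counts differ, and every declared input agrees.
Tracing a=2, b=-3: before: tot=-11, then returns -3 | after: returns -3 — matching result -3.
Across all 32 domain points the two functions coincide.
verdict: equivalent


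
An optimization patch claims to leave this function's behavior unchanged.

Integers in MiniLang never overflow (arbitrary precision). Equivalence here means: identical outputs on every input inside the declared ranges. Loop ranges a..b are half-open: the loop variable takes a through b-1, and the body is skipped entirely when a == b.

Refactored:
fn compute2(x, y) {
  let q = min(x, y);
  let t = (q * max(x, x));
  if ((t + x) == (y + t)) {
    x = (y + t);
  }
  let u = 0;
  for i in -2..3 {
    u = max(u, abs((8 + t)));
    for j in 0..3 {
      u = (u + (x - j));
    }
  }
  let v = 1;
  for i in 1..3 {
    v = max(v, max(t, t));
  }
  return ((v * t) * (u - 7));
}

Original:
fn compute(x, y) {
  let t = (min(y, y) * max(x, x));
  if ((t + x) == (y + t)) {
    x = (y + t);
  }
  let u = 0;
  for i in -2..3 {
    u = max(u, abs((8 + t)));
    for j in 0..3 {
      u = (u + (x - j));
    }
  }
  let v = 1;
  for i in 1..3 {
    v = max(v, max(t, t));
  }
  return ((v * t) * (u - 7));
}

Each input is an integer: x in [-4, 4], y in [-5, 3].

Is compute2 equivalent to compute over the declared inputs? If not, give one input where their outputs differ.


There is a counterexample at x=-4, y=-3: -288 on one side, 512 on the other.
compute: t := 12 | ((t + x) == (y + t)): false | u := 0 | iter i=-2: | u := 20 | iter j=0: | u := 16 | iter j=1: | u := 11 | iter j=2: | u := 5 | iter i=-1: | u := 20 | iter j=0: | u := 16 | iter j=1: | u := 11 | iter j=2: | u := 5 | iter i=0: | u := 20 | iter j=0: | u := 16 | iter j=1: | u := 11 | iter j=2: | u := 5 | iter i=1: | u := 20 | iter j=0: | u := 16 | iter j=1: | u := 11 | iter j=2: | u := 5 | iter i=2: | u := 20 | iter j=0: | u := 16 | iter j=1: | u := 11 | iter j=2: | u := 5 | v := 1 | iter i=1: | v := 12 | iter i=2: | v := 12 | result -288
compute2: q := -4 | t := 16 | ((t + x) == (y + t)): false | u := 0 | iter i=-2: | u := 24 | iter j=0: | u := 20 | iter j=1: | u := 15 | iter j=2: | u := 9 | iter i=-1: | u := 24 | iter j=0: | u := 20 | iter j=1: | u := 15 | iter j=2: | u := 9 | iter i=0: | u := 24 | iter j=0: | u := 20 | iter j=1: | u := 15 | iter j=2: | u := 9 | iter i=1: | u := 24 | iter j=0: | u := 20 | iter j=1: | u := 15 | iter j=2: | u := 9 | iter i=2: | u := 24 | iter j=0: | u := 20 | iter j=1: | u := 15 | iter j=2: | u := 9 | v := 1 | iter i=1: | v := 16 | iter i=2: | v := 16 | result 512
verdict: not equivalent; witness: x=-4, y=-3


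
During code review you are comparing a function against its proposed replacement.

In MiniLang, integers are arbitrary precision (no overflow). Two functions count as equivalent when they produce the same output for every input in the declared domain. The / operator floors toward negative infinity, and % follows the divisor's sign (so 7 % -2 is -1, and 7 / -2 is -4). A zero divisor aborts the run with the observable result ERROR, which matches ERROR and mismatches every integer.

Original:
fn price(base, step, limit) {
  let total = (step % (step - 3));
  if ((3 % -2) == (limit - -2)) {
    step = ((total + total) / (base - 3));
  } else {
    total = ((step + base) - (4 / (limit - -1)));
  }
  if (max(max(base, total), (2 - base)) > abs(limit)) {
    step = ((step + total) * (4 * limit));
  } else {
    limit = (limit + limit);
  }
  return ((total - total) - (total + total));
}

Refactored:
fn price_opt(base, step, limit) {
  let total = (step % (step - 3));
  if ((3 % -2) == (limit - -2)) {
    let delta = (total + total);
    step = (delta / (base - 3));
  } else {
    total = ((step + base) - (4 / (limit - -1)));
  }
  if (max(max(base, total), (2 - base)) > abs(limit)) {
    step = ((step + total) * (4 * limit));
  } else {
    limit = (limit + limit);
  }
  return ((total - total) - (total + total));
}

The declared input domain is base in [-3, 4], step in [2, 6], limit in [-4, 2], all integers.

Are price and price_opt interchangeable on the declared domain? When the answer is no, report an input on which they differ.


Although statement counts differ; also local variable names differ, 280/280 inputs agree.
verdict: equivalent


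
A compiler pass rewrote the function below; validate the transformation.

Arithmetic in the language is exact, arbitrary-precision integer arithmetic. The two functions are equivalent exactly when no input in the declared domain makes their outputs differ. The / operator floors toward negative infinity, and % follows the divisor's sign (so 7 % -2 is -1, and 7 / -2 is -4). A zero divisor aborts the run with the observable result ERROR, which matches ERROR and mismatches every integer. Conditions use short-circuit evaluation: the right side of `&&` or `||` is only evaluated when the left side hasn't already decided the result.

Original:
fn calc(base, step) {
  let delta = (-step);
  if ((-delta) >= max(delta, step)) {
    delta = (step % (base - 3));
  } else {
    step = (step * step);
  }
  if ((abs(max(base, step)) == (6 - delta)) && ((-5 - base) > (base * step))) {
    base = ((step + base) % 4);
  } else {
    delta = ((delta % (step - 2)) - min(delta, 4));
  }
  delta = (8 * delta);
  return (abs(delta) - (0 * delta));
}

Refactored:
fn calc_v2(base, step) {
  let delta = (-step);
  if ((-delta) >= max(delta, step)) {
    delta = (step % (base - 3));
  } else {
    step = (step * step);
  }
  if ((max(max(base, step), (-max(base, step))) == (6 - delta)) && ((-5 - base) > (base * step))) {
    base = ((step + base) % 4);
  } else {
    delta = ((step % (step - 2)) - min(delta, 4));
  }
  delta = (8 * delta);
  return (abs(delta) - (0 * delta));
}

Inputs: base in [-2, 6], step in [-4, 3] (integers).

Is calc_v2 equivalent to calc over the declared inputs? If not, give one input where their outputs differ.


At base=-2, step=-4: calc gives 0, calc_v2 gives 16.
verdict: not equivalent; witness: base=-2, step=-4


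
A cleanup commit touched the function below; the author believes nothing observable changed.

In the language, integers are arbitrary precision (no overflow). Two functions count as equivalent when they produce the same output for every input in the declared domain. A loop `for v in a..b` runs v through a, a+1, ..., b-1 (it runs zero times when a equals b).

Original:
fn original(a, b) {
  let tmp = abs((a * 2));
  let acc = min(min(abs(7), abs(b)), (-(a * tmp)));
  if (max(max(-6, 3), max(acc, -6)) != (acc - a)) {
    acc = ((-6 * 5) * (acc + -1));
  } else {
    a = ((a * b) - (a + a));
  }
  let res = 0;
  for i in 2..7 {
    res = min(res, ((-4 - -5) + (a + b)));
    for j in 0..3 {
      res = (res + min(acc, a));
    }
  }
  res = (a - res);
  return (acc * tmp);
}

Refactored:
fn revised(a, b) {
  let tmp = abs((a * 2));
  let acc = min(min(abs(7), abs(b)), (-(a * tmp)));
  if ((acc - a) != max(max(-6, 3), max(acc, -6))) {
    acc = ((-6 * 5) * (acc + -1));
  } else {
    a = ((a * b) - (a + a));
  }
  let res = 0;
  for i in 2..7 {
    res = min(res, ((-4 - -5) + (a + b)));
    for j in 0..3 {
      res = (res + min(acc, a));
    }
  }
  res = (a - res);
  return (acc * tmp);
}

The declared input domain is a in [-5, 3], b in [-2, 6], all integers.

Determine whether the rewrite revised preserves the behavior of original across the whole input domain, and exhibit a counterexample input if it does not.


Side by side, the visible changes include: same computation, different form.
Tracing a=-3, b=5: original: tmp = 6; acc = 5; (max(max(-6, 3), max(acc, -6)) != (acc - a)) -> true; acc = -120; res = 0; [i=2]; res = 0; [j=0]; res = -120; [j=1]; res = -240; [j=2]; res = -360; [i=3]; res = -360; [j=0]; res = -480; [j=1]; res = -600; [j=2]; res = -720; [i=4]; res = -720; [j=0]; res = -840; [j=1]; res = -960; [j=2]; res = -1080; [i=5]; res = -1080; [j=0]; res = -1200; [j=1]; res = -1320; [j=2]; res = -1440; [i=6]; res = -1440; [j=0]; res = -1560; [j=1]; res = -1680; [j=2]; res = -1800; res = 1797; return -720 | revised: tmp = 6; acc = 5; ((acc - a) != max(max(-6, 3), max(acc, -6))) -> true; acc = -120; res = 0; [i=2]; res = 0; [j=0]; res = -120; [j=1]; res = -240; [j=2]; res = -360; [i=3]; res = -360; [j=0]; res = -480; [j=1]; res = -600; [j=2]; res = -720; [i=4]; res = -720; [j=0]; res = -840; [j=1]; res = -960; [j=2]; res = -1080; [i=5]; res = -1080; [j=0]; res = -1200; [j=1]; res = -1320; [j=2]; res = -1440; [i=6]; res = -1440; [j=0]; res = -1560; [j=1]; res = -1680; [j=2]; res = -1800; res = 1797; return -720 — matching result -720.
Checked all 81 inputs in the declared domain: the outputs agree on every one.
verdict: equivalent


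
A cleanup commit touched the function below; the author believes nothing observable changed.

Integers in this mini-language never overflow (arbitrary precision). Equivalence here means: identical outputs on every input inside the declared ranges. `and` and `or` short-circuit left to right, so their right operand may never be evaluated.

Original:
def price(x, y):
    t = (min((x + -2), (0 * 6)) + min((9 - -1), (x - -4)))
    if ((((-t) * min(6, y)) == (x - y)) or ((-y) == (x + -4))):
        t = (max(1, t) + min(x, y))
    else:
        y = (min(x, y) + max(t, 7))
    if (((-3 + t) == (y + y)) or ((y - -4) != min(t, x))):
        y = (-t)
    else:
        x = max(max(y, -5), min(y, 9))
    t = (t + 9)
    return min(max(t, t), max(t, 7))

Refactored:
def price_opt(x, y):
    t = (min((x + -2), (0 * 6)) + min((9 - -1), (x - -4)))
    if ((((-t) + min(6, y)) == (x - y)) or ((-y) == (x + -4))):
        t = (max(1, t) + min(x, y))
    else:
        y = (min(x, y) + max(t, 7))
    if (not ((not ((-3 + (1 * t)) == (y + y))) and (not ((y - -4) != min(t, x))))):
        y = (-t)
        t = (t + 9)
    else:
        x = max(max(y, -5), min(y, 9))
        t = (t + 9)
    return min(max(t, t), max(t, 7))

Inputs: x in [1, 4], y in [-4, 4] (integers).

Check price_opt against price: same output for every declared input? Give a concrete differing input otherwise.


Consider the input x=2, y=4.
price: t=6, then ((((-t) * min(6, y)) == (x - y)) or ((-y) == (x + -4))) is false, then y=9, then (((-3 + t) == (y + y)) or ((y - -4) != min(t, x))) is true, then y=-6, then t=15, then returns 15
price_opt: t=6, then ((((-t) + min(6, y)) == (x - y)) or ((-y) == (x + -4))) is true, then t=8, then (not ((not ((-3 + (1 * t)) == (y + y))) and (not ((y - -4) != min(t, x))))) is true, then y=-8, then t=17, then returns 17
15 against 17: the behavior changed.
verdict: not equivalent; witness: x=2, y=4


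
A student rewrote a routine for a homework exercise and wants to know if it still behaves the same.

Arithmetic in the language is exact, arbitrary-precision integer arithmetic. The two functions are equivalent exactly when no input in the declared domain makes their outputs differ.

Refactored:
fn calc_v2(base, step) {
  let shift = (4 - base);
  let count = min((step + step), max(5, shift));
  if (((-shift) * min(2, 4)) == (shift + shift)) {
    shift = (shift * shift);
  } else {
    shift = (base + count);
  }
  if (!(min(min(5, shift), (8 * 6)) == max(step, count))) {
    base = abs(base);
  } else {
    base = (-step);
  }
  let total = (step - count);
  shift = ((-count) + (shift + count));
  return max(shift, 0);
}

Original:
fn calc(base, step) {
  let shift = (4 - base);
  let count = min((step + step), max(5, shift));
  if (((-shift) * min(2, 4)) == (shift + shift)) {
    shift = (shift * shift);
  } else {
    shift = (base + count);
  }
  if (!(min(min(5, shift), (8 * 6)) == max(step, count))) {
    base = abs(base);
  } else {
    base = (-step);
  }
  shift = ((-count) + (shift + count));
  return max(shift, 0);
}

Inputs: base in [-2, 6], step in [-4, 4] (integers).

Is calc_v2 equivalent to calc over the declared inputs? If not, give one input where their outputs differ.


Side by side, the visible changes include: statement counts differ; local variable names differ; arithmetic usage differs.
As a probe, take base=1, step=-2: calc runs shift becomes 3; next count becomes -4; next (((-shift) * min(2, 4)) == (shift + shift)) evaluates to false; next shift becomes -3; next (!(min(min(5, shift), (8 * 6)) == max(step, count))) evaluates to true; next base becomes 1; next shift becomes -3; next final value 0; calc_v2 runs shift becomes 3; next count becomes -4; next (((-shift) * min(2, 4)) == (shift + shift)) evaluates to false; next shift becomes -3; next (!(min(min(5, shift), (8 * 6)) == max(step, count))) evaluates to true; next base becomes 1; next total becomes 2; next shift becomes -3; next final value 0; both end at 0.
Across all 81 domain points the two functions coincide.
verdict: equivalent


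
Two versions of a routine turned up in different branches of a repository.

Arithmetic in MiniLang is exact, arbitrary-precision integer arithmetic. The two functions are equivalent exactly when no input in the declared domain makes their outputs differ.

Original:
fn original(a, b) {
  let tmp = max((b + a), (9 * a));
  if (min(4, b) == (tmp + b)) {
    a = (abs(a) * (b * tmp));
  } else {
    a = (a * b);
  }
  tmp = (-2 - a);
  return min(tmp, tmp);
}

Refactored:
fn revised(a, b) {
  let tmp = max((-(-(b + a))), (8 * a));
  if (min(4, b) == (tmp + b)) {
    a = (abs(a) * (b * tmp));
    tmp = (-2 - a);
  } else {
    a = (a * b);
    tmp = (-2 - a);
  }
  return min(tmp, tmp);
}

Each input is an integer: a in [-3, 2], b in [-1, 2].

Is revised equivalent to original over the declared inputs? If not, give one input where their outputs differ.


The suspicious edit (`9` became `8`) never changes the result for any input inside the declared domain.
Spot check at a=-3, b=0 — original: tmp becomes -3; next (min(4, b) == (tmp + b)) evaluates to false; next a becomes 0; next tmp becomes -2; next final value -2. revised: tmp becomes -3; next (min(4, b) == (tmp + b)) evaluates to false; next a becomes 0; next tmp becomes -2; next final value -2. Both give -2.
Across all 24 domain points the two functions coincide.
verdict: equivalent


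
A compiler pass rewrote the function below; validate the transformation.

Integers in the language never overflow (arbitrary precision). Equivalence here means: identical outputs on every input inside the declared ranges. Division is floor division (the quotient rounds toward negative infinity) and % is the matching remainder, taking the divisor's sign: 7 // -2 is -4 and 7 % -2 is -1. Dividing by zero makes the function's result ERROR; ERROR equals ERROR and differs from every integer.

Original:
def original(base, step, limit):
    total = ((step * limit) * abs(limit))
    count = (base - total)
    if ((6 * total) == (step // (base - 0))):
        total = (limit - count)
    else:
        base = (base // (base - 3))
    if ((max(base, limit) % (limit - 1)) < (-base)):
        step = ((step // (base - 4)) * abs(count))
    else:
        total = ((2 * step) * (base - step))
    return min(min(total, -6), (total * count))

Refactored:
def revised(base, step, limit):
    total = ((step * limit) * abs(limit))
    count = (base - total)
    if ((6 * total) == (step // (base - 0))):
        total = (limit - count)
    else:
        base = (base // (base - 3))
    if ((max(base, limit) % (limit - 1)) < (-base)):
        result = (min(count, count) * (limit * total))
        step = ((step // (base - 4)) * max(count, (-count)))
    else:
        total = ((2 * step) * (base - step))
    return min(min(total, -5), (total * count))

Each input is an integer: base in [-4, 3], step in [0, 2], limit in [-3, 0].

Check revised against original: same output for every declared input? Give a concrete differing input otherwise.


Run the pair on base=-4, step=0, limit=-3.
original: total=0, then count=-4, then ((6 * total) == (step // (base - 0))) is true, then total=1, then ((max(base, limit) % (limit - 1)) < (-base)) is true, then step=0, then returns -6
revised: total=0, then count=-4, then ((6 * total) == (step // (base - 0))) is true, then total=1, then ((max(base, limit) % (limit - 1)) < (-base)) is true, then result=12, then step=0, then returns -5
-6 and -5 differ, so these are not the same function on this domain.
verdict: not equivalent; witness: base=-4, step=0, limit=-3
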